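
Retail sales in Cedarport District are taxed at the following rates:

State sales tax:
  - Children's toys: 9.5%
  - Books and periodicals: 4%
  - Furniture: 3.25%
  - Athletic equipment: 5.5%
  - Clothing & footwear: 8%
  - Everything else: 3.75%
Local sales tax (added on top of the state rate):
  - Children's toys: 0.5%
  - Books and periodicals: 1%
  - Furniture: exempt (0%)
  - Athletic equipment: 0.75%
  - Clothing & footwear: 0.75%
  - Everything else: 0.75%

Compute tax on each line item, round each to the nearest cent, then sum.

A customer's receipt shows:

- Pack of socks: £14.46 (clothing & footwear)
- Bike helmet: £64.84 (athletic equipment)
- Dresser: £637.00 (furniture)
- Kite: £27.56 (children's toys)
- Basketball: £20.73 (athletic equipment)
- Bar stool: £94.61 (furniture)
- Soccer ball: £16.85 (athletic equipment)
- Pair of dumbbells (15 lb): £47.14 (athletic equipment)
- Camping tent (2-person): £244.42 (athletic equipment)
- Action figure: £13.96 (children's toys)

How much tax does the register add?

Pack of socks £14.46: clothing & footwear → 8% + 0.75% local = 8.75% → £1.27
Bike helmet £64.84: athletic equipment → 5.5% + 0.75% local = 6.25% → £4.05
Dresser £637.00: furniture → 3.25% + 0% local = 3.25% → £20.70
Kite £27.56: children's toys → 9.5% + 0.5% local = 10% → £2.76
Basketball £20.73: athletic equipment → 5.5% + 0.75% local = 6.25% → £1.30
Bar stool £94.61: furniture → 3.25% + 0% local = 3.25% → £3.07
Soccer ball £16.85: athletic equipment → 5.5% + 0.75% local = 6.25% → £1.05
Pair of dumbbells (15 lb) £47.14: athletic equipment → 5.5% + 0.75% local = 6.25% → £2.95
Camping tent (2-person) £244.42: athletic equipment → 5.5% + 0.75% local = 6.25% → £15.28
Action figure £13.96: children's toys → 9.5% + 0.5% local = 10% → £1.40
Total tax = £1.27 + £4.05 + £20.70 + £2.76 + £1.30 + £3.07 + £1.05 + £2.95 + £15.28 + £1.40 = £53.83

£53.83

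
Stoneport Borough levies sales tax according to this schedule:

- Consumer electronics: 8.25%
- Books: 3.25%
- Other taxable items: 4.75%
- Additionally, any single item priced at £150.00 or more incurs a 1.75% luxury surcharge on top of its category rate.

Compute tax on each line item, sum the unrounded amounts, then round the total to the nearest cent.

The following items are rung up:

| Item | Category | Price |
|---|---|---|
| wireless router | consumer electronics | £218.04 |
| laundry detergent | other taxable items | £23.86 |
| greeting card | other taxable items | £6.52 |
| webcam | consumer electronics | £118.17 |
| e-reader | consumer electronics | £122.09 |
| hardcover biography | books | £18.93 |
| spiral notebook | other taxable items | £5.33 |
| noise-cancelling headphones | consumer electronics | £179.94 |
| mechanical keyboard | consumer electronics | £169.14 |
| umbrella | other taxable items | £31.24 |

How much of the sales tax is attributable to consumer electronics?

Wireless router £218.04: consumer electronics → 8.25% + 1.75% surcharge = 10% → £21.804
Webcam £118.17: consumer electronics → 8.25% → £9.749025
E-reader £122.09: consumer electronics → 8.25% → £10.072425
Noise-cancelling headphones £179.94: consumer electronics → 8.25% + 1.75% surcharge = 10% → £17.994
Mechanical keyboard £169.14: consumer electronics → 8.25% + 1.75% surcharge = 10% → £16.914
Tax on consumer electronics: unrounded sum = £76.53345 → £76.53

£76.53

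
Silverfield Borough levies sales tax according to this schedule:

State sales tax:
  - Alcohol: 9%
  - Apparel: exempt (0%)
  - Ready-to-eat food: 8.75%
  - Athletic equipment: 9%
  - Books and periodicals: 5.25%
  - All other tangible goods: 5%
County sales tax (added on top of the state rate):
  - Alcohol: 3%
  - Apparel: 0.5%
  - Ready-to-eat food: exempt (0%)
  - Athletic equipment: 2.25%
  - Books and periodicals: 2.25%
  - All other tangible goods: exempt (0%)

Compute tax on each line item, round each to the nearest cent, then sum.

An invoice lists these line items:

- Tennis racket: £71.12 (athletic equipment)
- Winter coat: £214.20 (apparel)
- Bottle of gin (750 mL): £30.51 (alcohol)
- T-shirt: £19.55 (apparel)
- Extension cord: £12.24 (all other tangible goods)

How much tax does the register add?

Tennis racket £71.12: athletic equipment → 9% + 2.25% county = 11.25% → £8.00
Winter coat £214.20: apparel → 0% + 0.5% county = 0.5% → £1.07
Bottle of gin (750 mL) £30.51: alcohol → 9% + 3% county = 12% → £3.66
T-shirt £19.55: apparel → 0% + 0.5% county = 0.5% → £0.10
Extension cord £12.24: all other tangible goods → 5% + 0% county = 5% → £0.61
Total tax = £8.00 + £1.07 + £3.66 + £0.10 + £0.61 = £13.44

£13.44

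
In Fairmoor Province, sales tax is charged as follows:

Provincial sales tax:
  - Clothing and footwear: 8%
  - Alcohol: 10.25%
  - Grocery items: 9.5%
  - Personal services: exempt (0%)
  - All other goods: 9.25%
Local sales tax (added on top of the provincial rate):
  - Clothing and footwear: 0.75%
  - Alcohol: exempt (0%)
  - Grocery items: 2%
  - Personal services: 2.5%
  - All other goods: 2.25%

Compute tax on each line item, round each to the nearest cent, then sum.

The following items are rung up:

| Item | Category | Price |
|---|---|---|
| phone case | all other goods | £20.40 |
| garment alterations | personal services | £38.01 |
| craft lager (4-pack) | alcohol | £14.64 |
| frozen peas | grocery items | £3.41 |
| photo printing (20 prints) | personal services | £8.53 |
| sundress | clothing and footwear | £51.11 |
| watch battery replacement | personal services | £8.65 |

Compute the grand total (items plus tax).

£154.84

Phone case £20.40: all other goods → 9.25% + 2.25% local = 11.5% → £2.35
Garment alterations £38.01: personal services → 0% + 2.5% local = 2.5% → £0.95
Craft lager (4-pack) £14.64: alcohol → 10.25% + 0% local = 10.25% → £1.50
Frozen peas £3.41: grocery items → 9.5% + 2% local = 11.5% → £0.39
Photo printing (20 prints) £8.53: personal services → 0% + 2.5% local = 2.5% → £0.21
Sundress £51.11: clothing and footwear → 8% + 0.75% local = 8.75% → £4.47
Watch battery replacement £8.65: personal services → 0% + 2.5% local = 2.5% → £0.22
Subtotal = £144.75; tax = £10.09; total due = £154.84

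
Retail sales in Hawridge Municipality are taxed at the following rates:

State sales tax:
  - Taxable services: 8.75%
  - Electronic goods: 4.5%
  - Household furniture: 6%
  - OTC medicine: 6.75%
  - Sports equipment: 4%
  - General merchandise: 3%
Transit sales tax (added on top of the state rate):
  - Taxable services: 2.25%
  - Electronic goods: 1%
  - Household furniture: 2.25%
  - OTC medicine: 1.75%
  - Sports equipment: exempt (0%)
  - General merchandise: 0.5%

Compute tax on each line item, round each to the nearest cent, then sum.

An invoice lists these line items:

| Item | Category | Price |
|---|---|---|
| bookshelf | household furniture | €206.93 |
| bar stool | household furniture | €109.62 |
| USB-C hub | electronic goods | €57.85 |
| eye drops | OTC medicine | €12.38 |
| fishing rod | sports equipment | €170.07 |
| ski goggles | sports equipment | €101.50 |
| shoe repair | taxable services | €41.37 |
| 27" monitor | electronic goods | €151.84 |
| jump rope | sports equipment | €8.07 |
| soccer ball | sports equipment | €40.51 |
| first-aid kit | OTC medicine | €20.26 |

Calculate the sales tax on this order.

Bookshelf €206.93: household furniture → 6% + 2.25% transit = 8.25% → €17.07
Bar stool €109.62: household furniture → 6% + 2.25% transit = 8.25% → €9.04
USB-C hub €57.85: electronic goods → 4.5% + 1% transit = 5.5% → €3.18
Eye drops €12.38: OTC medicine → 6.75% + 1.75% transit = 8.5% → €1.05
Fishing rod €170.07: sports equipment → 4% + 0% transit = 4% → €6.80
Ski goggles €101.50: sports equipment → 4% + 0% transit = 4% → €4.06
Shoe repair €41.37: taxable services → 8.75% + 2.25% transit = 11% → €4.55
27" monitor €151.84: electronic goods → 4.5% + 1% transit = 5.5% → €8.35
Jump rope €8.07: sports equipment → 4% + 0% transit = 4% → €0.32
Soccer ball €40.51: sports equipment → 4% + 0% transit = 4% → €1.62
First-aid kit €20.26: OTC medicine → 6.75% + 1.75% transit = 8.5% → €1.72
Total tax = €17.07 + €9.04 + €3.18 + €1.05 + €6.80 + €4.06 + €4.55 + €8.35 + €0.32 + €1.62 + €1.72 = €57.76

€57.76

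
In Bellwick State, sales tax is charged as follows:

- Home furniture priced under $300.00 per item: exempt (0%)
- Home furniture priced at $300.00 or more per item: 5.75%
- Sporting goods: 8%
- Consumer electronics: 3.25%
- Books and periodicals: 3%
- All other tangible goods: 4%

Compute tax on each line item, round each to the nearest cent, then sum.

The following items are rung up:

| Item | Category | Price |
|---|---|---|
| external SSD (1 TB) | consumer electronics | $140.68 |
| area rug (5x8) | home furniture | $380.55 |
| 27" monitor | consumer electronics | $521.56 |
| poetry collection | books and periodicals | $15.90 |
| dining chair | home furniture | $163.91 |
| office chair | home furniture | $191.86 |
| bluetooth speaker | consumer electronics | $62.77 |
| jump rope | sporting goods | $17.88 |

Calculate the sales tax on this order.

$47.35

External SSD (1 TB) $140.68: consumer electronics → 3.25% → $4.57
Area rug (5x8) $380.55: home furniture, $300.00 or more → 5.75% → $21.88
27" monitor $521.56: consumer electronics → 3.25% → $16.95
Poetry collection $15.90: books and periodicals → 3% → $0.48
Dining chair $163.91: home furniture, under $300.00 → 0% → $0.00
Office chair $191.86: home furniture, under $300.00 → 0% → $0.00
Bluetooth speaker $62.77: consumer electronics → 3.25% → $2.04
Jump rope $17.88: sporting goods → 8% → $1.43
Total tax = $4.57 + $21.88 + $16.95 + $0.48 + $2.04 + $1.43 = $47.35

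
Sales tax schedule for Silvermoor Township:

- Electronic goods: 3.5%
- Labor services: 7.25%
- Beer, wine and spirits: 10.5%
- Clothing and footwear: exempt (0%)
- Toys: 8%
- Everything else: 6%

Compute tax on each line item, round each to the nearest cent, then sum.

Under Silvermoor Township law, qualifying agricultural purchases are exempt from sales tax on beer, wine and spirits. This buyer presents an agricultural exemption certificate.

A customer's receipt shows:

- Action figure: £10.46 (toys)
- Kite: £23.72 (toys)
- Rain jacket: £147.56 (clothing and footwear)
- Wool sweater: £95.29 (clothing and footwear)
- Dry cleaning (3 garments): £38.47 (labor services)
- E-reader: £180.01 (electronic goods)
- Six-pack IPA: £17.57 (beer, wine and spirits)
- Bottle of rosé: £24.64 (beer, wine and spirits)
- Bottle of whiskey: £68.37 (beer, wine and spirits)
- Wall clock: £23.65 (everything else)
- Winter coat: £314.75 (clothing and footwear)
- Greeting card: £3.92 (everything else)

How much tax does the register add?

Action figure £10.46: toys → 8% → £0.84
Kite £23.72: toys → 8% → £1.90
Rain jacket £147.56: clothing and footwear → 0% → £0.00
Wool sweater £95.29: clothing and footwear → 0% → £0.00
Dry cleaning (3 garments) £38.47: labor services → 7.25% → £2.79
E-reader £180.01: electronic goods → 3.5% → £6.30
Six-pack IPA £17.57: beer, wine and spirits, buyer-exempt → 0% → £0.00
Bottle of rosé £24.64: beer, wine and spirits, buyer-exempt → 0% → £0.00
Bottle of whiskey £68.37: beer, wine and spirits, buyer-exempt → 0% → £0.00
Wall clock £23.65: everything else → 6% → £1.42
Winter coat £314.75: clothing and footwear → 0% → £0.00
Greeting card £3.92: everything else → 6% → £0.24
Total tax = £0.84 + £1.90 + £2.79 + £6.30 + £1.42 + £0.24 = £13.49

£13.49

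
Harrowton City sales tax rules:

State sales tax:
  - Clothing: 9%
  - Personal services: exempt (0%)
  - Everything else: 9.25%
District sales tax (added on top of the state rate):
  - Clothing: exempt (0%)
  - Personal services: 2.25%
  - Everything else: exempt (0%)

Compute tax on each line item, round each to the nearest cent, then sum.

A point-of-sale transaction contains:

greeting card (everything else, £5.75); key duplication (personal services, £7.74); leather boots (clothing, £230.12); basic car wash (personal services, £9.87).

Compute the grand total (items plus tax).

£275.11

Greeting card £5.75: everything else → 9.25% + 0% district = 9.25% → £0.53
Key duplication £7.74: personal services → 0% + 2.25% district = 2.25% → £0.17
Leather boots £230.12: clothing → 9% + 0% district = 9% → £20.71
Basic car wash £9.87: personal services → 0% + 2.25% district = 2.25% → £0.22
Subtotal = £253.48; tax = £21.63; total due = £275.11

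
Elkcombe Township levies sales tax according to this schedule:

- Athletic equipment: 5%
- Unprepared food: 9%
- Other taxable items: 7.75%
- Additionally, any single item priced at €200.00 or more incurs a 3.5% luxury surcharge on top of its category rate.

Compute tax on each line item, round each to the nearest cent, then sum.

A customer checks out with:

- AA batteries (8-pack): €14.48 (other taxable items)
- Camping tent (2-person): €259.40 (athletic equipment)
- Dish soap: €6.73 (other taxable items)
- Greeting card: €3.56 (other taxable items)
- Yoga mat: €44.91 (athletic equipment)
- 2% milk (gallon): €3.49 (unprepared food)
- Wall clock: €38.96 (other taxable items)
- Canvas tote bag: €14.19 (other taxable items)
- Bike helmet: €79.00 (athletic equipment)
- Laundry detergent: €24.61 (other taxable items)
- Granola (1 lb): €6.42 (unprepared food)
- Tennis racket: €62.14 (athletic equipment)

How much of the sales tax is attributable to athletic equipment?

€31.36

Camping tent (2-person) €259.40: athletic equipment → 5% + 3.5% surcharge = 8.5% → €22.05
Yoga mat €44.91: athletic equipment → 5% → €2.25
Bike helmet €79.00: athletic equipment → 5% → €3.95
Tennis racket €62.14: athletic equipment → 5% → €3.11
Tax on athletic equipment = €22.05 + €2.25 + €3.95 + €3.11 = €31.36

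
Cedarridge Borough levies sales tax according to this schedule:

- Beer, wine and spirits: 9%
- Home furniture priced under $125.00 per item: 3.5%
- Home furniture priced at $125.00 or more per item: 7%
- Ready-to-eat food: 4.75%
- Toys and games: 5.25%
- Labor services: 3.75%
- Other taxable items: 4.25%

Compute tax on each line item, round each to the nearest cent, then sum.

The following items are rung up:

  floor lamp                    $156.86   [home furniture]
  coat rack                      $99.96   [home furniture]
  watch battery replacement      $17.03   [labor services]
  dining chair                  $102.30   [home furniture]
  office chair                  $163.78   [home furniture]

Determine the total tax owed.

Floor lamp $156.86: home furniture, $125.00 or more → 7% → $10.98
Coat rack $99.96: home furniture, under $125.00 → 3.5% → $3.50
Watch battery replacement $17.03: labor services → 3.75% → $0.64
Dining chair $102.30: home furniture, under $125.00 → 3.5% → $3.58
Office chair $163.78: home furniture, $125.00 or more → 7% → $11.46
Total tax = $10.98 + $3.50 + $0.64 + $3.58 + $11.46 = $30.16

$30.16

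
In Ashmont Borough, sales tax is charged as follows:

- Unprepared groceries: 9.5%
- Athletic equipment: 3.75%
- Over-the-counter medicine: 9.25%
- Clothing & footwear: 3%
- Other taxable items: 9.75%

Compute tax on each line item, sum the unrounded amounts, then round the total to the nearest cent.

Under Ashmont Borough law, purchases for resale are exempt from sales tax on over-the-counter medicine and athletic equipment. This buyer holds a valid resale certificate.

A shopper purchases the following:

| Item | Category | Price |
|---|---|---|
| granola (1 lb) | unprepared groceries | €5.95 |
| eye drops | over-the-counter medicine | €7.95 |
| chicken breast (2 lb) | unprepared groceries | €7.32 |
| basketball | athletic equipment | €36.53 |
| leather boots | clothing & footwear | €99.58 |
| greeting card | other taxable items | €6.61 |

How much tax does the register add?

Granola (1 lb) €5.95: unprepared groceries → 9.5% → €0.56525
Eye drops €7.95: over-the-counter medicine, buyer-exempt → 0% → €0.00
Chicken breast (2 lb) €7.32: unprepared groceries → 9.5% → €0.6954
Basketball €36.53: athletic equipment, buyer-exempt → 0% → €0.00
Leather boots €99.58: clothing & footwear → 3% → €2.9874
Greeting card €6.61: other taxable items → 9.75% → €0.644475
Unrounded tax sum = €4.892525 → €4.89

€4.89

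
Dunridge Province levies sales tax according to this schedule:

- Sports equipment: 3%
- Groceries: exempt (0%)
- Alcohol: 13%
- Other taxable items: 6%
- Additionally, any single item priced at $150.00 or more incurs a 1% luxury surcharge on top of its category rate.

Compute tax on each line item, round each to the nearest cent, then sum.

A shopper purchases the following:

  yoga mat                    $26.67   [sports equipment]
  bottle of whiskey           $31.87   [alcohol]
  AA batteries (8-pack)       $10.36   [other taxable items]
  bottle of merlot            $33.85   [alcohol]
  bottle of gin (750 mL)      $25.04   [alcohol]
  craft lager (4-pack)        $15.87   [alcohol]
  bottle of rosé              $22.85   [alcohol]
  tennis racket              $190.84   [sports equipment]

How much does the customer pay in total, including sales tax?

$383.23

Yoga mat $26.67: sports equipment → 3% → $0.80
Bottle of whiskey $31.87: alcohol → 13% → $4.14
AA batteries (8-pack) $10.36: other taxable items → 6% → $0.62
Bottle of merlot $33.85: alcohol → 13% → $4.40
Bottle of gin (750 mL) $25.04: alcohol → 13% → $3.26
Craft lager (4-pack) $15.87: alcohol → 13% → $2.06
Bottle of rosé $22.85: alcohol → 13% → $2.97
Tennis racket $190.84: sports equipment → 3% + 1% surcharge = 4% → $7.63
Subtotal = $357.35; tax = $25.88; total due = $383.23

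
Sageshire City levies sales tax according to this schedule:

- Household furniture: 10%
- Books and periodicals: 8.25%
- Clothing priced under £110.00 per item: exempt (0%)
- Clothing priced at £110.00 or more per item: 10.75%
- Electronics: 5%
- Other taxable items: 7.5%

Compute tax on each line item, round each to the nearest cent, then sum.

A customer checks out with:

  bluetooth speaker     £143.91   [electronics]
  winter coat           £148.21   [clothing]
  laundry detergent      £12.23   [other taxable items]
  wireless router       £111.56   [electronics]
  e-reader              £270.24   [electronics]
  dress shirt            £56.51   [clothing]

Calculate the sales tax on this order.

Bluetooth speaker £143.91: electronics → 5% → £7.20
Winter coat £148.21: clothing, £110.00 or more → 10.75% → £15.93
Laundry detergent £12.23: other taxable items → 7.5% → £0.92
Wireless router £111.56: electronics → 5% → £5.58
E-reader £270.24: electronics → 5% → £13.51
Dress shirt £56.51: clothing, under £110.00 → 0% → £0.00
Total tax = £7.20 + £15.93 + £0.92 + £5.58 + £13.51 = £43.14

£43.14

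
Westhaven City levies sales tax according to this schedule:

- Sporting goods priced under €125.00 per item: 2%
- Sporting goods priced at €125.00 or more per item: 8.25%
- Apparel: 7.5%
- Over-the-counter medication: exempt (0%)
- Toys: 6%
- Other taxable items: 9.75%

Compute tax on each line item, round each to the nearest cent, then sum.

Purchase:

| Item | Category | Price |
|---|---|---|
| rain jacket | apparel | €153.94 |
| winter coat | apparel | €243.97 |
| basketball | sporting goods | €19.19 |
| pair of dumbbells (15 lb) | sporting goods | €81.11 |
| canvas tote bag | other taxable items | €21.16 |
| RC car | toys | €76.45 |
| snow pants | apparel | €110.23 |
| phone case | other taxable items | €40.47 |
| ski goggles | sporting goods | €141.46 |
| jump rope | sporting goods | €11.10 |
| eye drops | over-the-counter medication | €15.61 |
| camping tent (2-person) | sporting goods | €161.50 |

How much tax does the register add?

Rain jacket €153.94: apparel → 7.5% → €11.55
Winter coat €243.97: apparel → 7.5% → €18.30
Basketball €19.19: sporting goods, under €125.00 → 2% → €0.38
Pair of dumbbells (15 lb) €81.11: sporting goods, under €125.00 → 2% → €1.62
Canvas tote bag €21.16: other taxable items → 9.75% → €2.06
RC car €76.45: toys → 6% → €4.59
Snow pants €110.23: apparel → 7.5% → €8.27
Phone case €40.47: other taxable items → 9.75% → €3.95
Ski goggles €141.46: sporting goods, €125.00 or more → 8.25% → €11.67
Jump rope €11.10: sporting goods, under €125.00 → 2% → €0.22
Eye drops €15.61: over-the-counter medication → 0% → €0.00
Camping tent (2-person) €161.50: sporting goods, €125.00 or more → 8.25% → €13.32
Total tax = €11.55 + €18.30 + €0.38 + €1.62 + €2.06 + €4.59 + €8.27 + €3.95 + €11.67 + €0.22 + €13.32 = €75.93

€75.93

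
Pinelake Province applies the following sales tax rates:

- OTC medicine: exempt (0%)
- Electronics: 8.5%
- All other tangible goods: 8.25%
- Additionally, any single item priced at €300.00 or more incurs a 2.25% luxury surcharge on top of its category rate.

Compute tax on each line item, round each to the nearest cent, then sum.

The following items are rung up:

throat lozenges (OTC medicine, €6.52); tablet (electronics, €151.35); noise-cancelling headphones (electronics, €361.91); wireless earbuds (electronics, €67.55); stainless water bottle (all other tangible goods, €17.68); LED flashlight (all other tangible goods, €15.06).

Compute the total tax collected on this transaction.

€60.21

Throat lozenges €6.52: OTC medicine → 0% → €0.00
Tablet €151.35: electronics → 8.5% → €12.86
Noise-cancelling headphones €361.91: electronics → 8.5% + 2.25% surcharge = 10.75% → €38.91
Wireless earbuds €67.55: electronics → 8.5% → €5.74
Stainless water bottle €17.68: all other tangible goods → 8.25% → €1.46
LED flashlight €15.06: all other tangible goods → 8.25% → €1.24
Total tax = €12.86 + €38.91 + €5.74 + €1.46 + €1.24 = €60.21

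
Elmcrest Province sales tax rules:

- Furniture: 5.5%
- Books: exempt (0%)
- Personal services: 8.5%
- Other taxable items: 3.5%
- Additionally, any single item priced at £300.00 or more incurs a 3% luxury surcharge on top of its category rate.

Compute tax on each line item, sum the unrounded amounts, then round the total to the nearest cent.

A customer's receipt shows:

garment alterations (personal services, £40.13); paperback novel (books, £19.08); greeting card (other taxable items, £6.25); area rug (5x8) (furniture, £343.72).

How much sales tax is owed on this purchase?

£32.85

Garment alterations £40.13: personal services → 8.5% → £3.41105
Paperback novel £19.08: books → 0% → £0.00
Greeting card £6.25: other taxable items → 3.5% → £0.21875
Area rug (5x8) £343.72: furniture → 5.5% + 3% surcharge = 8.5% → £29.2162
Unrounded tax sum = £32.846 → £32.85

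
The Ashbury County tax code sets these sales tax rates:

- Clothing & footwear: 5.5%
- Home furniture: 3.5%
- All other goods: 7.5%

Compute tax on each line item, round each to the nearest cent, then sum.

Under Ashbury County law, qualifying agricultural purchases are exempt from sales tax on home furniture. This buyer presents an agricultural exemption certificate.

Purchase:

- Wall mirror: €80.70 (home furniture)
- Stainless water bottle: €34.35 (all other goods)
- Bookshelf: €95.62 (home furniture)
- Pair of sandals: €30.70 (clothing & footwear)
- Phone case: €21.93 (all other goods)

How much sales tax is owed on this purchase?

€5.91

Wall mirror €80.70: home furniture, buyer-exempt → 0% → €0.00
Stainless water bottle €34.35: all other goods → 7.5% → €2.58
Bookshelf €95.62: home furniture, buyer-exempt → 0% → €0.00
Pair of sandals €30.70: clothing & footwear → 5.5% → €1.69
Phone case €21.93: all other goods → 7.5% → €1.64
Total tax = €2.58 + €1.69 + €1.64 = €5.91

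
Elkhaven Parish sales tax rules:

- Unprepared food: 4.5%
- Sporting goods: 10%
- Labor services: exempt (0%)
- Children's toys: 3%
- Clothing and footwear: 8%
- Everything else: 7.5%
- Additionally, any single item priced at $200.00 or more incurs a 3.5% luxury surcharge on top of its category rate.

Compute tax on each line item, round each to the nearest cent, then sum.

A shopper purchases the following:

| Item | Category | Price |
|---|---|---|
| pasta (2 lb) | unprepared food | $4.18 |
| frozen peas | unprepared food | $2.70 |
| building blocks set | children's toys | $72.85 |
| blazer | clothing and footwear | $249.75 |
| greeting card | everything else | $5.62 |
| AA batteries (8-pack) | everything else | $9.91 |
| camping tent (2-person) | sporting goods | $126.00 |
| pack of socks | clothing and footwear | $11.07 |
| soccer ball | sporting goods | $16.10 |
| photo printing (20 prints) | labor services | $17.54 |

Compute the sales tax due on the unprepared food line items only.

Pasta (2 lb) $4.18: unprepared food → 4.5% → $0.19
Frozen peas $2.70: unprepared food → 4.5% → $0.12
Tax on unprepared food = $0.19 + $0.12 = $0.31

$0.31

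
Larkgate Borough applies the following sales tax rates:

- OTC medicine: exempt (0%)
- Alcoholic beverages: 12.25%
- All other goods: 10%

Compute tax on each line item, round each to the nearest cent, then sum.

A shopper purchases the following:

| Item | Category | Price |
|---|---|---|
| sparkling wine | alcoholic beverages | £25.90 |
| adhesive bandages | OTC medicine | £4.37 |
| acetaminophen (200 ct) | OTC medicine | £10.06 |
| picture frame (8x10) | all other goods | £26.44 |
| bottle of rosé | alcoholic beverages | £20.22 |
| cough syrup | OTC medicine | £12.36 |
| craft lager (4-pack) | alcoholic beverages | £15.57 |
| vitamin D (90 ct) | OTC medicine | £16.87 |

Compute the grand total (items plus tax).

Sparkling wine £25.90: alcoholic beverages → 12.25% → £3.17
Adhesive bandages £4.37: OTC medicine → 0% → £0.00
Acetaminophen (200 ct) £10.06: OTC medicine → 0% → £0.00
Picture frame (8x10) £26.44: all other goods → 10% → £2.64
Bottle of rosé £20.22: alcoholic beverages → 12.25% → £2.48
Cough syrup £12.36: OTC medicine → 0% → £0.00
Craft lager (4-pack) £15.57: alcoholic beverages → 12.25% → £1.91
Vitamin D (90 ct) £16.87: OTC medicine → 0% → £0.00
Subtotal = £131.79; tax = £10.20; total due = £141.99

£141.99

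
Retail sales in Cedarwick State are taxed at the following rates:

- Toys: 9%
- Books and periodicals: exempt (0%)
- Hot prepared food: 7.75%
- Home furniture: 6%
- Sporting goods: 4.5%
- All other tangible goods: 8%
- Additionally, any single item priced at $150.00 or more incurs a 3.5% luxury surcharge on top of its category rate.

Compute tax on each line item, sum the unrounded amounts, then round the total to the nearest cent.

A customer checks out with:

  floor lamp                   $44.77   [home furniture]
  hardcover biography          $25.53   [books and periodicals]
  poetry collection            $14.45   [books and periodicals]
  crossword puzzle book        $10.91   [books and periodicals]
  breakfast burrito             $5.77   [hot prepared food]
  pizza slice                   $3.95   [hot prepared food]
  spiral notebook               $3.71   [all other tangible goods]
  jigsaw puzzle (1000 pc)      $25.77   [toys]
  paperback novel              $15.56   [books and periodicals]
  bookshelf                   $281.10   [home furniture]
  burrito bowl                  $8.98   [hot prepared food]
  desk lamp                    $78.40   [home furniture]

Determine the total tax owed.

$38.16

Floor lamp $44.77: home furniture → 6% → $2.6862
Hardcover biography $25.53: books and periodicals → 0% → $0.00
Poetry collection $14.45: books and periodicals → 0% → $0.00
Crossword puzzle book $10.91: books and periodicals → 0% → $0.00
Breakfast burrito $5.77: hot prepared food → 7.75% → $0.447175
Pizza slice $3.95: hot prepared food → 7.75% → $0.306125
Spiral notebook $3.71: all other tangible goods → 8% → $0.2968
Jigsaw puzzle (1000 pc) $25.77: toys → 9% → $2.3193
Paperback novel $15.56: books and periodicals → 0% → $0.00
Bookshelf $281.10: home furniture → 6% + 3.5% surcharge = 9.5% → $26.7045
Burrito bowl $8.98: hot prepared food → 7.75% → $0.69595
Desk lamp $78.40: home furniture → 6% → $4.704
Unrounded tax sum = $38.16005 → $38.16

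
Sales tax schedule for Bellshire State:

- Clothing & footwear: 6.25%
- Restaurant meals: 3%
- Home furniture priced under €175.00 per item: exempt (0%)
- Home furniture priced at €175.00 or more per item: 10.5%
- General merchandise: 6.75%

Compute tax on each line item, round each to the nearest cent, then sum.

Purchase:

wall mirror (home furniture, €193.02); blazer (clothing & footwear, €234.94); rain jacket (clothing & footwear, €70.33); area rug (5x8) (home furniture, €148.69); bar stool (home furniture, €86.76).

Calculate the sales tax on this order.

Wall mirror €193.02: home furniture, €175.00 or more → 10.5% → €20.27
Blazer €234.94: clothing & footwear → 6.25% → €14.68
Rain jacket €70.33: clothing & footwear → 6.25% → €4.40
Area rug (5x8) €148.69: home furniture, under €175.00 → 0% → €0.00
Bar stool €86.76: home furniture, under €175.00 → 0% → €0.00
Total tax = €20.27 + €14.68 + €4.40 = €39.35

€39.35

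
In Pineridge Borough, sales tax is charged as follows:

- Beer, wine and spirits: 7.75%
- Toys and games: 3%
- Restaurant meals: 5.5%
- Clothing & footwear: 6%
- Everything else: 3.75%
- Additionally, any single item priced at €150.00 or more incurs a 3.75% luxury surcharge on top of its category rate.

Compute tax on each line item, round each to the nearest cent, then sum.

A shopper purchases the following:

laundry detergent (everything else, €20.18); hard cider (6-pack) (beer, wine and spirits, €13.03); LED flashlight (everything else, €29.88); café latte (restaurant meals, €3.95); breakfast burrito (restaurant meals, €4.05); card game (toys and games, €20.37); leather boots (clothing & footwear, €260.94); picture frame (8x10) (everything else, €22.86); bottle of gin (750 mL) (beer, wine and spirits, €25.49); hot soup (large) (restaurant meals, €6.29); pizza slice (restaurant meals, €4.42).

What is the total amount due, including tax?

Laundry detergent €20.18: everything else → 3.75% → €0.76
Hard cider (6-pack) €13.03: beer, wine and spirits → 7.75% → €1.01
LED flashlight €29.88: everything else → 3.75% → €1.12
Café latte €3.95: restaurant meals → 5.5% → €0.22
Breakfast burrito €4.05: restaurant meals → 5.5% → €0.22
Card game €20.37: toys and games → 3% → €0.61
Leather boots €260.94: clothing & footwear → 6% + 3.75% surcharge = 9.75% → €25.44
Picture frame (8x10) €22.86: everything else → 3.75% → €0.86
Bottle of gin (750 mL) €25.49: beer, wine and spirits → 7.75% → €1.98
Hot soup (large) €6.29: restaurant meals → 5.5% → €0.35
Pizza slice €4.42: restaurant meals → 5.5% → €0.24
Subtotal = €411.46; tax = €32.81; total due = €444.27

€444.27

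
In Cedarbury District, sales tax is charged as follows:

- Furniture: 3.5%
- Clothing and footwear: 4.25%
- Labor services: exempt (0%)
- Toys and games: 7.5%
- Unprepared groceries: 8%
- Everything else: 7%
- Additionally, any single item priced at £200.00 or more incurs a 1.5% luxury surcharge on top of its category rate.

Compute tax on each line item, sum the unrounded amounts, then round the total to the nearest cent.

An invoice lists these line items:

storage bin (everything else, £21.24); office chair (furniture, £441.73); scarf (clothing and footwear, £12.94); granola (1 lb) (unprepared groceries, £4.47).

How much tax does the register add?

Storage bin £21.24: everything else → 7% → £1.4868
Office chair £441.73: furniture → 3.5% + 1.5% surcharge = 5% → £22.0865
Scarf £12.94: clothing and footwear → 4.25% → £0.54995
Granola (1 lb) £4.47: unprepared groceries → 8% → £0.3576
Unrounded tax sum = £24.48085 → £24.48

£24.48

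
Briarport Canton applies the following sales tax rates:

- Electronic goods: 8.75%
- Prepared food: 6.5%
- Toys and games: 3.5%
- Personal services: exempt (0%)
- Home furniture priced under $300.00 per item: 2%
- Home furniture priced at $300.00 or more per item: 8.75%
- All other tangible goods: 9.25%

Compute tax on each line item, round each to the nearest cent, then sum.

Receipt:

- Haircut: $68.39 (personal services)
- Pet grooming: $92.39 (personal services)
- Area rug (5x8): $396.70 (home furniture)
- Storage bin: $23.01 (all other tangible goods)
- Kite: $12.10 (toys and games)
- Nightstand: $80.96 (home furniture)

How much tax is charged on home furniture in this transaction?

Area rug (5x8) $396.70: home furniture, $300.00 or more → 8.75% → $34.71
Nightstand $80.96: home furniture, under $300.00 → 2% → $1.62
Tax on home furniture = $34.71 + $1.62 = $36.33

$36.33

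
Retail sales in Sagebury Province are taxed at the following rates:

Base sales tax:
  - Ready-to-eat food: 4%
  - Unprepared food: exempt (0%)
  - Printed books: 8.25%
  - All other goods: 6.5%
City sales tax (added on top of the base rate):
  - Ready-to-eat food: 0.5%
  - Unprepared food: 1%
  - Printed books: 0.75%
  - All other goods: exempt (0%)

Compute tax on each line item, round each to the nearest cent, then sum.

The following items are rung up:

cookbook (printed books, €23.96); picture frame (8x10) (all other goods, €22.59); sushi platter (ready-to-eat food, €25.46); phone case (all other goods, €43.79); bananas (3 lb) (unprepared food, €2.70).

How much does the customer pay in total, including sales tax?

Cookbook €23.96: printed books → 8.25% + 0.75% city = 9% → €2.16
Picture frame (8x10) €22.59: all other goods → 6.5% + 0% city = 6.5% → €1.47
Sushi platter €25.46: ready-to-eat food → 4% + 0.5% city = 4.5% → €1.15
Phone case €43.79: all other goods → 6.5% + 0% city = 6.5% → €2.85
Bananas (3 lb) €2.70: unprepared food → 0% + 1% city = 1% → €0.03
Subtotal = €118.50; tax = €7.66; total due = €126.16

€126.16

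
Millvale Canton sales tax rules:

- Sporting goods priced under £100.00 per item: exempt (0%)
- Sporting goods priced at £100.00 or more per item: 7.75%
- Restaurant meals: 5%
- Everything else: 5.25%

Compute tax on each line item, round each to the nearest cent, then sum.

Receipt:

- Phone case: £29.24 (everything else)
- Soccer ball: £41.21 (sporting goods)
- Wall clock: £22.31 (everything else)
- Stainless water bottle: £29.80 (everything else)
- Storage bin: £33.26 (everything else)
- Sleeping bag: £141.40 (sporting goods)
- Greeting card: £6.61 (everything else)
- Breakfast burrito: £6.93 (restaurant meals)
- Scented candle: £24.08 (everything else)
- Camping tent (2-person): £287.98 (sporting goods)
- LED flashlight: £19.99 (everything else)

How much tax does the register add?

Phone case £29.24: everything else → 5.25% → £1.54
Soccer ball £41.21: sporting goods, under £100.00 → 0% → £0.00
Wall clock £22.31: everything else → 5.25% → £1.17
Stainless water bottle £29.80: everything else → 5.25% → £1.56
Storage bin £33.26: everything else → 5.25% → £1.75
Sleeping bag £141.40: sporting goods, £100.00 or more → 7.75% → £10.96
Greeting card £6.61: everything else → 5.25% → £0.35
Breakfast burrito £6.93: restaurant meals → 5% → £0.35
Scented candle £24.08: everything else → 5.25% → £1.26
Camping tent (2-person) £287.98: sporting goods, £100.00 or more → 7.75% → £22.32
LED flashlight £19.99: everything else → 5.25% → £1.05
Total tax = £1.54 + £1.17 + £1.56 + £1.75 + £10.96 + £0.35 + £0.35 + £1.26 + £22.32 + £1.05 = £42.31

£42.31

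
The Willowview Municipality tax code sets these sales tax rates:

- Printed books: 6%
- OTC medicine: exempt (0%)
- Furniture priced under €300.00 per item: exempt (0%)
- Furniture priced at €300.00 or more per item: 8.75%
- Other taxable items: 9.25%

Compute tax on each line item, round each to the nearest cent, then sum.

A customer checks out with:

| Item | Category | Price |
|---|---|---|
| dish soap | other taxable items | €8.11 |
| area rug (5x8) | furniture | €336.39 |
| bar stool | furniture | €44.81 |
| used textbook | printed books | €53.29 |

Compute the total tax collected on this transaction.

Dish soap €8.11: other taxable items → 9.25% → €0.75
Area rug (5x8) €336.39: furniture, €300.00 or more → 8.75% → €29.43
Bar stool €44.81: furniture, under €300.00 → 0% → €0.00
Used textbook €53.29: printed books → 6% → €3.20
Total tax = €0.75 + €29.43 + €3.20 = €33.38

€33.38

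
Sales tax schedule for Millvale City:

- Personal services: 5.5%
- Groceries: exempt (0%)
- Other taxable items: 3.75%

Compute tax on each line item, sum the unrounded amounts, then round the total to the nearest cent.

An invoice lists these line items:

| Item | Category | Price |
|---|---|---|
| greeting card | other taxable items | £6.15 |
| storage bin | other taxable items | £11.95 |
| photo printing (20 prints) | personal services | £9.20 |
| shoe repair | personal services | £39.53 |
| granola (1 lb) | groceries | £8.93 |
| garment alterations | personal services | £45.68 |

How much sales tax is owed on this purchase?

Greeting card £6.15: other taxable items → 3.75% → £0.230625
Storage bin £11.95: other taxable items → 3.75% → £0.448125
Photo printing (20 prints) £9.20: personal services → 5.5% → £0.506
Shoe repair £39.53: personal services → 5.5% → £2.17415
Granola (1 lb) £8.93: groceries → 0% → £0.00
Garment alterations £45.68: personal services → 5.5% → £2.5124
Unrounded tax sum = £5.8713 → £5.87

£5.87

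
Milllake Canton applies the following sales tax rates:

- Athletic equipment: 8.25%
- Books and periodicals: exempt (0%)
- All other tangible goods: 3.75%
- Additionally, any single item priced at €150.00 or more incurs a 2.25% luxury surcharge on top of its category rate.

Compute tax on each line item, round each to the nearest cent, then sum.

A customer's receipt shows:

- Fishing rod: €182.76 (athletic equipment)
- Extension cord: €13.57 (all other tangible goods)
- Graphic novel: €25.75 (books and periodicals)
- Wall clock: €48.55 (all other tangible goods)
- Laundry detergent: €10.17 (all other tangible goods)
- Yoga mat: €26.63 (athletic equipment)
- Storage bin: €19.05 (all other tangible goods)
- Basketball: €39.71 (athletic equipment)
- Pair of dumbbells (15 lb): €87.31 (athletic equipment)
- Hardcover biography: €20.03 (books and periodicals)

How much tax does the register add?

Fishing rod €182.76: athletic equipment → 8.25% + 2.25% surcharge = 10.5% → €19.19
Extension cord €13.57: all other tangible goods → 3.75% → €0.51
Graphic novel €25.75: books and periodicals → 0% → €0.00
Wall clock €48.55: all other tangible goods → 3.75% → €1.82
Laundry detergent €10.17: all other tangible goods → 3.75% → €0.38
Yoga mat €26.63: athletic equipment → 8.25% → €2.20
Storage bin €19.05: all other tangible goods → 3.75% → €0.71
Basketball €39.71: athletic equipment → 8.25% → €3.28
Pair of dumbbells (15 lb) €87.31: athletic equipment → 8.25% → €7.20
Hardcover biography €20.03: books and periodicals → 0% → €0.00
Total tax = €19.19 + €0.51 + €1.82 + €0.38 + €2.20 + €0.71 + €3.28 + €7.20 = €35.29

€35.29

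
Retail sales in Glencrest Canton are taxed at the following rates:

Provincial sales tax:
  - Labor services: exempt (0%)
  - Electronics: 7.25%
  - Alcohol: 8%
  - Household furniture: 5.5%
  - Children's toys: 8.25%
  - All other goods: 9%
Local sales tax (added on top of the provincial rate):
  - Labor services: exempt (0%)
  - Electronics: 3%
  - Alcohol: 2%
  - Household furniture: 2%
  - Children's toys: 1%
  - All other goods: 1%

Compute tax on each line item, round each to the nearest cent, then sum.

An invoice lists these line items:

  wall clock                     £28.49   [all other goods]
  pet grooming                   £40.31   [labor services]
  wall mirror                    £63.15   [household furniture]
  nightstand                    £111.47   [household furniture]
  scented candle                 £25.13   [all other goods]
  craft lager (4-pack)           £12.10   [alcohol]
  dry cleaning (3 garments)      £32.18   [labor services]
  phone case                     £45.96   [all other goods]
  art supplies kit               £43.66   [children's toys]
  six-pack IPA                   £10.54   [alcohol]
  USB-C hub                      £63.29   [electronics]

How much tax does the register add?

£35.85

Wall clock £28.49: all other goods → 9% + 1% local = 10% → £2.85
Pet grooming £40.31: labor services → 0% + 0% local = 0% → £0.00
Wall mirror £63.15: household furniture → 5.5% + 2% local = 7.5% → £4.74
Nightstand £111.47: household furniture → 5.5% + 2% local = 7.5% → £8.36
Scented candle £25.13: all other goods → 9% + 1% local = 10% → £2.51
Craft lager (4-pack) £12.10: alcohol → 8% + 2% local = 10% → £1.21
Dry cleaning (3 garments) £32.18: labor services → 0% + 0% local = 0% → £0.00
Phone case £45.96: all other goods → 9% + 1% local = 10% → £4.60
Art supplies kit £43.66: children's toys → 8.25% + 1% local = 9.25% → £4.04
Six-pack IPA £10.54: alcohol → 8% + 2% local = 10% → £1.05
USB-C hub £63.29: electronics → 7.25% + 3% local = 10.25% → £6.49
Total tax = £2.85 + £4.74 + £8.36 + £2.51 + £1.21 + £4.60 + £4.04 + £1.05 + £6.49 = £35.85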